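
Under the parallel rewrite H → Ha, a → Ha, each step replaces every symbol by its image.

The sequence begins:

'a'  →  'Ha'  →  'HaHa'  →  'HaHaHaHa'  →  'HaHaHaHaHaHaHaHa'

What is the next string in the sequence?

Applying the rule to each of the 16 symbols of HaHaHaHaHaHaHaHa gives the pieces Ha Ha Ha Ha Ha Ha Ha Ha Ha Ha Ha Ha Ha Ha Ha Ha, which concatenate to the answer.

HaHaHaHaHaHaHaHaHaHaHaHaHaHaHaHa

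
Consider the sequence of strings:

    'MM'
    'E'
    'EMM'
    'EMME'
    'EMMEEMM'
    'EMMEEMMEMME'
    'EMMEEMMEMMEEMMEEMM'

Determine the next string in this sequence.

This is a Fibonacci-style word recurrence s(k) = s(k−1)·s(k−2): e.g. E·MM = EMM.
The next term joins EMMEEMMEMMEEMMEEMM and EMMEEMMEMME.

EMMEEMMEMMEEMMEEMMEMMEEMMEMME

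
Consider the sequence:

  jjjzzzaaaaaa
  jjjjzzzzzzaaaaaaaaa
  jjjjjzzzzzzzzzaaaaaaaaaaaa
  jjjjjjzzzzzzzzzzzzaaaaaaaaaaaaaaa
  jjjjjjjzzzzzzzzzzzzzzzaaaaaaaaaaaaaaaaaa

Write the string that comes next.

The n-th term is n+2 j's then 3n z's then 3n+3 a's (n = 1, 2, …).
At n = 6 the blocks have lengths 8, 18, 21.

jjjjjjjjzzzzzzzzzzzzzzzzzzaaaaaaaaaaaaaaaaaaaaa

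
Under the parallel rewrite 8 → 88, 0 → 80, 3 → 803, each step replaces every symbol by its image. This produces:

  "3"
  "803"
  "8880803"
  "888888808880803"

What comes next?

φ(888888808880803) expands symbol-by-symbol to 88 88 88 88 88 88 88 80 88 88 88 80 88 80 803; joining the 15 pieces gives the next term.

8888888888888880888888808880803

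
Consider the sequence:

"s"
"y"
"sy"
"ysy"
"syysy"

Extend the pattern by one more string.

This is a Fibonacci-style word recurrence s(k) = s(k−2)·s(k−1): e.g. s·y = sy.
So term 6 is ysy·syysy.

ysysyysy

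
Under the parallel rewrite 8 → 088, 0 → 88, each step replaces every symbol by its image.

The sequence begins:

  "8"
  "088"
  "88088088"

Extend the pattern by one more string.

Apply φ to 88088088 symbol by symbol: 8→088, 8→088, 0→88, 8→088, 8→088, 0→88, 8→088, 8→088; joined: 088 088 88 088 088 88 088 088.

0880888808808888088088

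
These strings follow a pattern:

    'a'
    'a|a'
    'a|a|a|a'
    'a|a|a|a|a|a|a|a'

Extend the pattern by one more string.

a|a|a|a|a|a|a|a|a|a|a|a|a|a|a|a

s(k+1) = s(k)·|·s(k) — each term doubles the last with '|' between the halves.
One more doubling of a|a|a|a|a|a|a|a gives the answer.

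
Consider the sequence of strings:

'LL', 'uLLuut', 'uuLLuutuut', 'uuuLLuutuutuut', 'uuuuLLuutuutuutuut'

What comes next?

s(k+1) = u·s(k)·uut, so each term gains u as a prefix and uut as a suffix.
Applying this once more to uuuuLLuutuutuutuut:

uuuuuLLuutuutuutuutuut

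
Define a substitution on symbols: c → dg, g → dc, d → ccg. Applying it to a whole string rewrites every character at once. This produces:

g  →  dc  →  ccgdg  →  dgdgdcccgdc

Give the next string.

ccgdcccgdcccgdgdgdgdcccgdg

Rewriting each symbol of dgdgdcccgdc: d→ccg, g→dc, d→ccg, g→dc, d→ccg, c→dg, c→dg, c→dg, g→dc, d→ccg, c→dg, which concatenates to ccg dc ccg dc ccg dg dg dg dc ccg dg.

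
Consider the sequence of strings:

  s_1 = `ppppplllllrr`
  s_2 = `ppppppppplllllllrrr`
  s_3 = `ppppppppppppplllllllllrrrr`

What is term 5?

ppppppppppppppppppppplllllllllllllrrrrrr

Term n consists of 4n+1 p's, followed by 2n+3 l's, followed by n+1 r's (n = 1, 2, …).
For term 5, n = 5, so the run lengths are 21, 13, 6.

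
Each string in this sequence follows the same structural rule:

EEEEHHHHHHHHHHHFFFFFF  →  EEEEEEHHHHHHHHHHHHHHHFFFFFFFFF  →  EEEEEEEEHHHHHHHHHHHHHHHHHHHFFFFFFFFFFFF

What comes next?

EEEEEEEEEEHHHHHHHHHHHHHHHHHHHHHHHFFFFFFFFFFFFFFF

Reading off run lengths: E runs 4, 6, 8; H runs 11, 15, 19; F runs 6, 9, 12 — each is linear in n, where the shown terms are n = 2, 3, 4.
At n = 5 the blocks have lengths 10, 23, 15.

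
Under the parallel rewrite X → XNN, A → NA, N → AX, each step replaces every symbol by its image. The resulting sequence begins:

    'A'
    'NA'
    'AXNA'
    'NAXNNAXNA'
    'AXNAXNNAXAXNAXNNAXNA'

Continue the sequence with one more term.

Applying the rule to each of the 20 symbols of AXNAXNNAXAXNAXNNAXNA gives the pieces NA XNN AX NA XNN AX AX NA XNN NA XNN AX NA XNN AX AX NA XNN AX NA, which concatenate to the answer.

NAXNNAXNAXNNAXAXNAXNNNAXNNAXNAXNNAXAXNAXNNAXNA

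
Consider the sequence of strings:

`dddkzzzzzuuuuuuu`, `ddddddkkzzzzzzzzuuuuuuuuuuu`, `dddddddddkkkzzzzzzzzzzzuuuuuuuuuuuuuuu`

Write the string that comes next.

ddddddddddddkkkkzzzzzzzzzzzzzzuuuuuuuuuuuuuuuuuuu

The n-th term is 3n d's then n k's then 3n+2 z's then 4n+3 u's (n = 1, 2, …).
Setting n = 4 gives 12, 4, 14, 19 characters in each block.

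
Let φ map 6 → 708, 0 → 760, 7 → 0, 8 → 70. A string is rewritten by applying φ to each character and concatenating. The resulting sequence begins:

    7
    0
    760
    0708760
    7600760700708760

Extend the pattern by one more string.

Applying the rule to each of the 16 symbols of 7600760700708760 gives the pieces 0 708 760 760 0 708 760 0 760 760 0 760 70 0 708 760, which concatenate to the answer.

0708760760070876007607600760700708760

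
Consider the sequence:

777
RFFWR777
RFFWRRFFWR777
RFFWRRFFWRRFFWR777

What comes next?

The strings grow by a fixed prefix RFFWR each time.
So the next term is RFFWR·RFFWRRFFWRRFFWR777.

RFFWRRFFWRRFFWRRFFWR777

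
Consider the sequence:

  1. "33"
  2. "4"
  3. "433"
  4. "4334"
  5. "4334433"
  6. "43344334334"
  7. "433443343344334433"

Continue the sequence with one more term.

43344334334433443343344334334

Each term (from the third on) is the previous term followed by the one before it: term 3 = 4·33 = 433.
The next term joins 433443343344334433 and 43344334334.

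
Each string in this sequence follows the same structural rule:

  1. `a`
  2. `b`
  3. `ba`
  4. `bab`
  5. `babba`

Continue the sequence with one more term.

babbabab

This is a Fibonacci-style word recurrence s(k) = s(k−1)·s(k−2): e.g. b·a = ba.
So term 6 is babba·bab.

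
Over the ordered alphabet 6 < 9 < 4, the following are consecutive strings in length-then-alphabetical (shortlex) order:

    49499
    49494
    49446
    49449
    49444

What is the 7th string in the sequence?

44669

Advancing 2 positions from 49444 through 49444 → 44666 reaches term 7.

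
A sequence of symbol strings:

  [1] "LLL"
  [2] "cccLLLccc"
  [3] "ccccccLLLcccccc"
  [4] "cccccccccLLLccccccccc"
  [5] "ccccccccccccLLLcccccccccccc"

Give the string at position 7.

ccccccccccccccccccLLLcccccccccccccccccc

s(k+1) = ccc·s(k)·ccc, so each term gains ccc as a prefix and ccc as a suffix.
From ccccccccccccLLLcccccccccccc, 2 further steps: ccccccccccccLLLcccccccccccc → cccccccccccccccLLLccccccccccccccc → (answer).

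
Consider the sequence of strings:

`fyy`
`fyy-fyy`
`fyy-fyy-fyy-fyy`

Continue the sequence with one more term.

fyy-fyy-fyy-fyy-fyy-fyy-fyy-fyy

Every step duplicates the string with '-' between the halves.
One more doubling of fyy-fyy-fyy-fyy gives the answer.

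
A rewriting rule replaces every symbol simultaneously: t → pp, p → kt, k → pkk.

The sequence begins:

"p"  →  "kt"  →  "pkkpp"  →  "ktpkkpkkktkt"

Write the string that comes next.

Rewriting each symbol of ktpkkpkkktkt: k→pkk, t→pp, p→kt, k→pkk, k→pkk, p→kt, k→pkk, k→pkk, k→pkk, t→pp, k→pkk, t→pp, which concatenates to pkk pp kt pkk pkk kt pkk pkk pkk pp pkk pp.

pkkppktpkkpkkktpkkpkkpkkpppkkpp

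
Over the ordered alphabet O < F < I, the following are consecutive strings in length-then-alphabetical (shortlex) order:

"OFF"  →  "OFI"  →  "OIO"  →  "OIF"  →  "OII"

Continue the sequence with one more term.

FOO

The successor of OII increments the rightmost position that isn't already I and resets every position after it to O.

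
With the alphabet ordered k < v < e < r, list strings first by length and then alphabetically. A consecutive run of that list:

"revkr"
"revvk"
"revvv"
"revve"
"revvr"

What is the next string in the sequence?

revek

Find the rightmost character of revvr below r, bump it to the next letter, and reset everything to its right to k.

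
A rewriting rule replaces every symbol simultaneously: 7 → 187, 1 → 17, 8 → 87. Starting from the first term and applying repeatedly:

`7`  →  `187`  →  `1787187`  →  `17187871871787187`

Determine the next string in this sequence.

Rewriting the 17 symbols of 17187871871787187 one by one yields 17 187 17 87 187 87 187 17 87 187 17 187 87 187 17 87 187; concatenated:

17187178718787187178718717187871871787187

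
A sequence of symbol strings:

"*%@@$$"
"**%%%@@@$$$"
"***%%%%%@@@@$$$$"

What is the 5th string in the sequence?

*****%%%%%%%%%@@@@@@$$$$$$

Term n consists of n *'s, followed by 2n-1 %'s, followed by n+1 @'s, followed by n+1 $'s (n = 1, 2, …).
At n = 5 the blocks have lengths 5, 9, 6, 6.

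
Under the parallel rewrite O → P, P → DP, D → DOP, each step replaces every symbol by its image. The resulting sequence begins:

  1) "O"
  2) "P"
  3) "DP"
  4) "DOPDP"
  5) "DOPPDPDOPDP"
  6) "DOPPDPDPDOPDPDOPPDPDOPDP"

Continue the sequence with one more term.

Rewriting the 24 symbols of DOPPDPDPDOPDPDOPPDPDOPDP one by one yields DOP P DP DP DOP DP DOP DP DOP P DP DOP DP DOP P DP DP DOP DP DOP P DP DOP DP; concatenated:

DOPPDPDPDOPDPDOPDPDOPPDPDOPDPDOPPDPDPDOPDPDOPPDPDOPDP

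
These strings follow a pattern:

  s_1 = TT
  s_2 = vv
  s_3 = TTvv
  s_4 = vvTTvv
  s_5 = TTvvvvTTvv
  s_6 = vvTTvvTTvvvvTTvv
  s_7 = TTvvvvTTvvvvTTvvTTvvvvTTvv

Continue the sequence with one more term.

From term 3 onward, concatenate the second-to-last term with the last: TT·vv = TTvv, vv·TTvv = vvTTvv, …
The next term joins vvTTvvTTvvvvTTvv and TTvvvvTTvvvvTTvvTTvvvvTTvv.

vvTTvvTTvvvvTTvvTTvvvvTTvvvvTTvvTTvvvvTTvv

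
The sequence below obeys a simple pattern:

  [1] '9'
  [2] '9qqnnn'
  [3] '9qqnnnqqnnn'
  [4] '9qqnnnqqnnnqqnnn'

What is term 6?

9qqnnnqqnnnqqnnnqqnnnqqnnn

The strings grow by a fixed suffix qqnnn each time.
From 9qqnnnqqnnnqqnnn, 2 further steps: 9qqnnnqqnnnqqnnn → 9qqnnnqqnnnqqnnnqqnnn → (answer).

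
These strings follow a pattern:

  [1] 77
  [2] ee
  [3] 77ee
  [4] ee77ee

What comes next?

77eeee77ee

From term 3 onward, concatenate the second-to-last term with the last: 77·ee = 77ee, ee·77ee = ee77ee, …
The next term joins 77ee and ee77ee.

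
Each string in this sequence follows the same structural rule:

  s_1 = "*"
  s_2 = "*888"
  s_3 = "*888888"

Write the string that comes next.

*888888888

Every step adds 888 to the end: s(k+1) = s(k)·888.
So the next term is *888888·888.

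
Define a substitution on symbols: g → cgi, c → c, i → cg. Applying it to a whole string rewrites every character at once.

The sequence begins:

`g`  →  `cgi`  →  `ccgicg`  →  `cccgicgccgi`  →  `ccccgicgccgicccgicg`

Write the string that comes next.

Replace each of the 19 characters of ccccgicgccgicccgicg in place — c c c c cgi cg c cgi c c cgi cg c c c cgi cg c cgi — and concatenate.

cccccgicgccgicccgicgccccgicgccgi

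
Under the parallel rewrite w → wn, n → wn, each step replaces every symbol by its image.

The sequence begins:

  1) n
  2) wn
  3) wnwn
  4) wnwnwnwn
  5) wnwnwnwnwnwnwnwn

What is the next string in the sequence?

φ(wnwnwnwnwnwnwnwn) expands symbol-by-symbol to wn wn wn wn wn wn wn wn wn wn wn wn wn wn wn wn; joining the 16 pieces gives the next term.

wnwnwnwnwnwnwnwnwnwnwnwnwnwnwnwn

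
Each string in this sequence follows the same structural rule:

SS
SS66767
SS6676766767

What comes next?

SS667676676766767

Each term is the previous one with 66767 appended.
So the next term is SS6676766767·66767.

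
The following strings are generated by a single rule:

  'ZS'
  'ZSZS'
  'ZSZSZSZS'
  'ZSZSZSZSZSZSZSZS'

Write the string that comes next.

s(k+1) = s(k)·s(k) — each term doubles the last.
Doubling ZSZSZSZSZSZSZSZS:

ZSZSZSZSZSZSZSZSZSZSZSZSZSZSZSZS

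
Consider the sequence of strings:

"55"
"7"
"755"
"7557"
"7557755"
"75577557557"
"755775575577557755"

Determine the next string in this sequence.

75577557557755775575577557557

This is a Fibonacci-style word recurrence s(k) = s(k−1)·s(k−2): e.g. 7·55 = 755.
Continuing: 755775575577557755 · 75577557557 gives term 8.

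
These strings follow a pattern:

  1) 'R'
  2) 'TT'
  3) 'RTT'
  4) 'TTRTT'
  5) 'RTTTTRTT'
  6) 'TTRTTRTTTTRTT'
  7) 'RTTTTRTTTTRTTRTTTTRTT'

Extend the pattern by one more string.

TTRTTRTTTTRTTRTTTTRTTTTRTTRTTTTRTT

Each term (from the third on) is the two preceding terms concatenated in order: term 3 = R·TT = RTT.
Continuing: TTRTTRTTTTRTT · RTTTTRTTTTRTTRTTTTRTT gives term 8.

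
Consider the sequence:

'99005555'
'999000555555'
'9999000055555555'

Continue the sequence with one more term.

99999000005555555555

The n-th term is n 9's then n 0's then 2n 5's, where the shown terms are n = 2, 3, 4.
Setting n = 5 gives 5, 5, 10 characters in each block.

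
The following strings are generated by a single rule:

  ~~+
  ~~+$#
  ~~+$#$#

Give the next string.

~~+$#$#$#

The strings grow by a fixed suffix $# each time.
One more step from ~~+$#$# gives the answer.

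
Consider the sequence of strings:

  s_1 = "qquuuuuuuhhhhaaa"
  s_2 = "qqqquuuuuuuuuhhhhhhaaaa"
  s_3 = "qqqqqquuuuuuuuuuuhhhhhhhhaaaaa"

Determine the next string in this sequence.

Each string has the form q^{2n-2} u^{2n+3} h^{2n} a^{n+1}, where the shown terms are n = 2, 3, 4.
At n = 5 the blocks have lengths 8, 13, 10, 6.

qqqqqqqquuuuuuuuuuuuuhhhhhhhhhhaaaaaa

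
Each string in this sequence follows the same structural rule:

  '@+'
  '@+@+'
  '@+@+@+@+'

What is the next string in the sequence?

Every step duplicates the string.
Doubling @+@+@+@+:

@+@+@+@+@+@+@+@+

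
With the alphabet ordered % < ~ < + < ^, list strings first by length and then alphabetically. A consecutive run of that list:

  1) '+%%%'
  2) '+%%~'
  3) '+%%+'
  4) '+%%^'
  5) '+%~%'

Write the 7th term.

Stepping forward 2 times from +%~%: +%~% → +%~~, then the target.

+%~+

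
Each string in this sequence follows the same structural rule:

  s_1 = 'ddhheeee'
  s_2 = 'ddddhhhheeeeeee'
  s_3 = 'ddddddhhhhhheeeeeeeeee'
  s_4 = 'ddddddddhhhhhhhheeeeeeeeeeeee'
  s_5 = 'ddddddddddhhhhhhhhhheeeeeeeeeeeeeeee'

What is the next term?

ddddddddddddhhhhhhhhhhhheeeeeeeeeeeeeeeeeee

Reading off run lengths: d runs 2, 4, 6, 8, 10; h runs 2, 4, 6, 8, 10; e runs 4, 7, 10, 13, 16 — each is linear in n (n = 1, 2, …).
Setting n = 6 gives 12, 12, 19 characters in each block.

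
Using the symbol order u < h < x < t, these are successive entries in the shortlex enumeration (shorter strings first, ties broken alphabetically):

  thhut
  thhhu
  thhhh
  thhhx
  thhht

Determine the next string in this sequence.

thhxu

Treat thhht as a base-4 numeral over the given alphabet and add one, carrying through any trailing t's.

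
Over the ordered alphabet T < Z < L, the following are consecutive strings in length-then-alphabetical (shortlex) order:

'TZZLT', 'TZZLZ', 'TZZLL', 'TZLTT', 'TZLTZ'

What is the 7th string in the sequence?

TZLZT

Continuing the enumeration 2 steps past TZLTZ: TZLTZ → TZLTL → (answer).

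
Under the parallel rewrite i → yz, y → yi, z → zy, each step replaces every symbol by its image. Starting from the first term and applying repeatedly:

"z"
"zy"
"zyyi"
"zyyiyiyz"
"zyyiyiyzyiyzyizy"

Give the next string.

zyyiyiyzyiyzyizyyiyzyizyyiyzzyyi

Replace each of the 16 characters of zyyiyiyzyiyzyizy in place — zy yi yi yz yi yz yi zy yi yz yi zy yi yz zy yi — and concatenate.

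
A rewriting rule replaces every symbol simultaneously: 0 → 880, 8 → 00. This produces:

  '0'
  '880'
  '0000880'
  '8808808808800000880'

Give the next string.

φ(8808808808800000880) expands symbol-by-symbol to 00 00 880 00 00 880 00 00 880 00 00 880 880 880 880 880 00 00 880; joining the 19 pieces gives the next term.

00008800000880000088000008808808808808800000880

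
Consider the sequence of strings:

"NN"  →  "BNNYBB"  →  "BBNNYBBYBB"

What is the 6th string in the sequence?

s(k+1) = B·s(k)·YBB, so each term gains B as a prefix and YBB as a suffix.
From BBNNYBBYBB, 3 further steps: BBNNYBBYBB → BBBNNYBBYBBYBB → BBBBNNYBBYBBYBBYBB → (answer).

BBBBBNNYBBYBBYBBYBBYBB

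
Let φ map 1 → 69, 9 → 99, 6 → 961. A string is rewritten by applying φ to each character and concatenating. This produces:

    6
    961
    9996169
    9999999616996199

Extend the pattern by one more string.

Applying the rule to each of the 16 symbols of 9999999616996199 gives the pieces 99 99 99 99 99 99 99 961 69 961 99 99 961 69 99 99, which concatenate to the answer.

99999999999999961699619999961699999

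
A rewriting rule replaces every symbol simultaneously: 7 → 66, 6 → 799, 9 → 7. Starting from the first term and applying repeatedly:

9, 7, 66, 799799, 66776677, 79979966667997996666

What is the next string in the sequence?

Replace each of the 20 characters of 79979966667997996666 in place — 66 7 7 66 7 7 799 799 799 799 66 7 7 66 7 7 799 799 799 799 — and concatenate.

6677667779979979979966776677799799799799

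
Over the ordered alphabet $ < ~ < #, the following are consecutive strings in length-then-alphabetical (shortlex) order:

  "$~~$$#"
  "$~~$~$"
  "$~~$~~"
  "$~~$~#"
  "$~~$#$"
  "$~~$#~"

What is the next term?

$~~$##

Treat $~~$#~ as a base-3 numeral over the given alphabet and add one, carrying through any trailing #'s.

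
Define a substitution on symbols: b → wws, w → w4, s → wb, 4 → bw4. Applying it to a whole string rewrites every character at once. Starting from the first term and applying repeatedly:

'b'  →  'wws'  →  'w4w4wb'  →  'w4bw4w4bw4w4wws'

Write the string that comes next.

Rewriting the 15 symbols of w4bw4w4bw4w4wws one by one yields w4 bw4 wws w4 bw4 w4 bw4 wws w4 bw4 w4 bw4 w4 w4 wb; concatenated:

w4bw4wwsw4bw4w4bw4wwsw4bw4w4bw4w4w4wb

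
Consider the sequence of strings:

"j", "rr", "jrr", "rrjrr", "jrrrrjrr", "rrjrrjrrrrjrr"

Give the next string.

jrrrrjrrrrjrrjrrrrjrr

Each term (from the third on) is the two preceding terms concatenated in order: term 3 = j·rr = jrr.
So term 7 is jrrrrjrr·rrjrrjrrrrjrr.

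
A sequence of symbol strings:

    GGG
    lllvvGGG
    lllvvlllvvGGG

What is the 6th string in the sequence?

lllvvlllvvlllvvlllvvlllvvGGG

Each term is the previous one with lllvv prepended.
From lllvvlllvvGGG, 3 further steps: lllvvlllvvGGG → lllvvlllvvlllvvGGG → lllvvlllvvlllvvlllvvGGG → (answer).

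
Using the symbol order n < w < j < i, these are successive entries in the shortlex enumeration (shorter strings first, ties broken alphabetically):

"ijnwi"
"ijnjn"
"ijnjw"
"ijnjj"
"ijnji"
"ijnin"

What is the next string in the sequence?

Treat ijnin as a base-4 numeral over the given alphabet and add one, carrying through any trailing i's.

ijniw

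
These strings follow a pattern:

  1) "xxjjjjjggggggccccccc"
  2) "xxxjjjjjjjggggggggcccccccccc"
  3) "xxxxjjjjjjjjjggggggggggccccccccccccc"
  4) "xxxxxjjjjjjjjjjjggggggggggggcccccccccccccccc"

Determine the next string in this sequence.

Reading off run lengths: x runs 2, 3, 4, 5; j runs 5, 7, 9, 11; g runs 6, 8, 10, 12; c runs 7, 10, 13, 16 — each is linear in n, where the shown terms are n = 2, 3, 4, 5.
Setting n = 6 gives 6, 13, 14, 19 characters in each block.

xxxxxxjjjjjjjjjjjjjggggggggggggggccccccccccccccccccc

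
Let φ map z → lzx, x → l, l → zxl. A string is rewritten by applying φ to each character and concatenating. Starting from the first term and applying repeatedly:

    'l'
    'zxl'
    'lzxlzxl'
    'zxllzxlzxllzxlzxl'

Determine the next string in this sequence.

φ(zxllzxlzxllzxlzxl) expands symbol-by-symbol to lzx l zxl zxl lzx l zxl lzx l zxl zxl lzx l zxl lzx l zxl; joining the 17 pieces gives the next term.

lzxlzxlzxllzxlzxllzxlzxlzxllzxlzxllzxlzxl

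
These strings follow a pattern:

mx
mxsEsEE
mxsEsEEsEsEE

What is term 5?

The strings grow by a fixed suffix sEsEE each time.
From mxsEsEEsEsEE, 2 further steps: mxsEsEEsEsEE → mxsEsEEsEsEEsEsEE → (answer).

mxsEsEEsEsEEsEsEEsEsEE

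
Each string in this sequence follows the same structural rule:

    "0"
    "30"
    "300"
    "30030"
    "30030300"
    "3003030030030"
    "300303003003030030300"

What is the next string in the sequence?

3003030030030300303003003030030030

Each term (from the third on) is the previous term followed by the one before it: term 3 = 30·0 = 300.
So term 8 is 300303003003030030300·3003030030030.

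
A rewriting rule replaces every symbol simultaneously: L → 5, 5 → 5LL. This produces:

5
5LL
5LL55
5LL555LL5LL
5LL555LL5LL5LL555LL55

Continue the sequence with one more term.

5LL555LL5LL5LL555LL555LL555LL5LL5LL555LL5LL

Replace each of the 21 characters of 5LL555LL5LL5LL555LL55 in place — 5LL 5 5 5LL 5LL 5LL 5 5 5LL 5 5 5LL 5 5 5LL 5LL 5LL 5 5 5LL 5LL — and concatenate.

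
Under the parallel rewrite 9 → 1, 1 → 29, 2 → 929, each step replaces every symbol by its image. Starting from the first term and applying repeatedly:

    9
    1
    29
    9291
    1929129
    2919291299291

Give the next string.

Rewriting the 13 symbols of 2919291299291 one by one yields 929 1 29 1 929 1 29 929 1 1 929 1 29; concatenated:

929129192912992911929129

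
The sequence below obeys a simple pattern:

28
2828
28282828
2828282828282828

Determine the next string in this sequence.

Every step duplicates the string.
So the next term is two copies of 2828282828282828.

28282828282828282828282828282828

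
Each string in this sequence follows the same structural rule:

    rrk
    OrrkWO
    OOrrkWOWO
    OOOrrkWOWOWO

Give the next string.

Each term wraps the previous one in O on the left and WO on the right.
Applying this once more to OOOrrkWOWOWO:

OOOOrrkWOWOWOWO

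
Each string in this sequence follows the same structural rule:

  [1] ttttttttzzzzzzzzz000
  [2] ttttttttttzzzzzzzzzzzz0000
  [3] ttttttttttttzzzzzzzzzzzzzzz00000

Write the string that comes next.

Term n consists of 2n+2 t's, followed by 3n z's, followed by n 0's, where the shown terms are n = 3, 4, 5.
Setting n = 6 gives 14, 18, 6 characters in each block.

ttttttttttttttzzzzzzzzzzzzzzzzzz000000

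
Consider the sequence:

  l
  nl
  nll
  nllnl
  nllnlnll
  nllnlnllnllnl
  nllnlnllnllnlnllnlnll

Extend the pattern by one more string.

Each term (from the third on) is the previous term followed by the one before it: term 3 = nl·l = nll.
So term 8 is nllnlnllnllnlnllnlnll·nllnlnllnllnl.

nllnlnllnllnlnllnlnllnllnlnllnllnl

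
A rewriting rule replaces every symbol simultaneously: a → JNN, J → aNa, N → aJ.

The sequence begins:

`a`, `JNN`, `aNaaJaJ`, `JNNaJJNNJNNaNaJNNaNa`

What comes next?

aNaaJaJJNNaNaaNaaJaJaNaaJaJJNNaJJNNaNaaJaJJNNaJJNN

Applying the rule to each of the 20 symbols of JNNaJJNNJNNaNaJNNaNa gives the pieces aNa aJ aJ JNN aNa aNa aJ aJ aNa aJ aJ JNN aJ JNN aNa aJ aJ JNN aJ JNN, which concatenate to the answer.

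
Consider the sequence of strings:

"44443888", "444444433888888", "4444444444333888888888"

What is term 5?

444444444444444433333888888888888888

Each string has the form 4^{3n+1} 3^{n} 8^{3n} (n = 1, 2, …).
At n = 5 the blocks have lengths 16, 5, 15.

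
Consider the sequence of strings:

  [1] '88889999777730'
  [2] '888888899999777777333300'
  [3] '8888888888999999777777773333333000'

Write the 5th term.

Reading off run lengths: 8 runs 4, 7, 10; 9 runs 4, 5, 6; 7 runs 4, 6, 8; 3 runs 1, 4, 7; 0 runs 1, 2, 3 — each is linear in n (n = 1, 2, …).
Setting n = 5 gives 16, 8, 12, 13, 5 characters in each block.

888888888888888899999999777777777777333333333333300000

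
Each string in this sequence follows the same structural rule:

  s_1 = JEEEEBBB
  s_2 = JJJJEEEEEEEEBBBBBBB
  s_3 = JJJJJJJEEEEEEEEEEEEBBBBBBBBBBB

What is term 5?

The n-th term is 3n-2 J's then 4n E's then 4n-1 B's (n = 1, 2, …).
Setting n = 5 gives 13, 20, 19 characters in each block.

JJJJJJJJJJJJJEEEEEEEEEEEEEEEEEEEEBBBBBBBBBBBBBBBBBBB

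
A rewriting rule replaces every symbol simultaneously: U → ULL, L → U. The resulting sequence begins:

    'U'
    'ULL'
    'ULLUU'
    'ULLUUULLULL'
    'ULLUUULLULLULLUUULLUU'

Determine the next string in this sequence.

Rewriting the 21 symbols of ULLUUULLULLULLUUULLUU one by one yields ULL U U ULL ULL ULL U U ULL U U ULL U U ULL ULL ULL U U ULL ULL; concatenated:

ULLUUULLULLULLUUULLUUULLUUULLULLULLUUULLULL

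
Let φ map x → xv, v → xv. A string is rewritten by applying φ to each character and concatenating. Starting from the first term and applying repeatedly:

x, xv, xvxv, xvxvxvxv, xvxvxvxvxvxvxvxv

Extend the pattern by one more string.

xvxvxvxvxvxvxvxvxvxvxvxvxvxvxvxv

Replace each of the 16 characters of xvxvxvxvxvxvxvxv in place — xv xv xv xv xv xv xv xv xv xv xv xv xv xv xv xv — and concatenate.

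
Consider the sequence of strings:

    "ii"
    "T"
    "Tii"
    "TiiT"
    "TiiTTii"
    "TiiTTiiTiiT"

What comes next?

Each term (from the third on) is the previous term followed by the one before it: term 3 = T·ii = Tii.
The next term joins TiiTTiiTiiT and TiiTTii.

TiiTTiiTiiTTiiTTii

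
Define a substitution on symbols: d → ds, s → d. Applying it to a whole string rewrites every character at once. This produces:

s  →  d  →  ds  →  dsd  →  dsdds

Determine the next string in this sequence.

dsddsdsd

Expanding dsdds: d→ds, s→d, d→ds, d→ds, s→d. Concatenated: ds d ds ds d.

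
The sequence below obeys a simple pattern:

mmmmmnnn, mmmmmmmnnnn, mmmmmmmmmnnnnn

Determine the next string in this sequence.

Each string has the form m^{2n-1} n^{n}, where the shown terms are n = 3, 4, 5.
Setting n = 6 gives 11, 6 characters in each block.

mmmmmmmmmmmnnnnnn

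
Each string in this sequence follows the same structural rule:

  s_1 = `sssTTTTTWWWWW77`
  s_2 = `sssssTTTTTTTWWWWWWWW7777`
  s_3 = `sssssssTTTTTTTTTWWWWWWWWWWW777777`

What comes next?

sssssssssTTTTTTTTTTTWWWWWWWWWWWWWW77777777

The n-th term is 2n+1 s's then 2n+3 T's then 3n+2 W's then 2n 7's (n = 1, 2, …).
At n = 4 the blocks have lengths 9, 11, 14, 8.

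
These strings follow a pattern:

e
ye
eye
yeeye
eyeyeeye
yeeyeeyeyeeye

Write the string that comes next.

eyeyeeyeyeeyeeyeyeeye

From term 3 onward, concatenate the second-to-last term with the last: e·ye = eye, ye·eye = yeeye, …
Continuing: eyeyeeye · yeeyeeyeyeeye gives term 7.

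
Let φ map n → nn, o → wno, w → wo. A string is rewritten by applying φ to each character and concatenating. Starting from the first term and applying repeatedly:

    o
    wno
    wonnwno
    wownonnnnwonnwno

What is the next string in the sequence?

Rewriting the 16 symbols of wownonnnnwonnwno one by one yields wo wno wo nn wno nn nn nn nn wo wno nn nn wo nn wno; concatenated:

wownowonnwnonnnnnnnnwownonnnnwonnwno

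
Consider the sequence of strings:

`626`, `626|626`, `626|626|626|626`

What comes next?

626|626|626|626|626|626|626|626

Each string is two copies of the previous one joined by '|'.
One more doubling of 626|626|626|626 gives the answer.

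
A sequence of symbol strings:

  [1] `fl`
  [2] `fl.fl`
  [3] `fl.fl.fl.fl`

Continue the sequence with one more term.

Each string is two copies of the previous one joined by '.'.
Doubling fl.fl.fl.fl with '.' between the halves:

fl.fl.fl.fl.fl.fl.fl.fl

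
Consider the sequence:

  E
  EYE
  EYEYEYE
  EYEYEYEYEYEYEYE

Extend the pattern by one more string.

Every step duplicates the string with 'Y' between the halves.
One more doubling of EYEYEYEYEYEYEYE gives the answer.

EYEYEYEYEYEYEYEYEYEYEYEYEYEYEYE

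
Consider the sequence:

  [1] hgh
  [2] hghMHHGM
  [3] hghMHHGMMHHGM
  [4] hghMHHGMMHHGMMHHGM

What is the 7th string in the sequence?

hghMHHGMMHHGMMHHGMMHHGMMHHGMMHHGM

Every step adds MHHGM to the end: s(k+1) = s(k)·MHHGM.
From hghMHHGMMHHGMMHHGM, 3 further steps: hghMHHGMMHHGMMHHGM → hghMHHGMMHHGMMHHGMMHHGM → hghMHHGMMHHGMMHHGMMHHGMMHHGM → (answer).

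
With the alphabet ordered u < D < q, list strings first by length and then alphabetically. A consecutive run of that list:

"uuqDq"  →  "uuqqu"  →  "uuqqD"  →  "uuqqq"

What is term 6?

uDuuD

Stepping forward 2 times from uuqqq: uuqqq → uDuuu, then the target.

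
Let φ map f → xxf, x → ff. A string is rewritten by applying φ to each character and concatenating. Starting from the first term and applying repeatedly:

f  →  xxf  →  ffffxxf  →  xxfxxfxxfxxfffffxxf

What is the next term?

ffffxxfffffxxfffffxxfffffxxfxxfxxfxxfxxfffffxxf

Replace each of the 19 characters of xxfxxfxxfxxfffffxxf in place — ff ff xxf ff ff xxf ff ff xxf ff ff xxf xxf xxf xxf xxf ff ff xxf — and concatenate.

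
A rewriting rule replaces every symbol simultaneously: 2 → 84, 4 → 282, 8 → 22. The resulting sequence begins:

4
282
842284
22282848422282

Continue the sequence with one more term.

Rewriting the 14 symbols of 22282848422282 one by one yields 84 84 84 22 84 22 282 22 282 84 84 84 22 84; concatenated:

848484228422282222828484842284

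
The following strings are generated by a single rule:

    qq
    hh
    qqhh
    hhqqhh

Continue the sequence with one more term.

Each term (from the third on) is the two preceding terms concatenated in order: term 3 = qq·hh = qqhh.
So term 5 is qqhh·hhqqhh.

qqhhhhqqhh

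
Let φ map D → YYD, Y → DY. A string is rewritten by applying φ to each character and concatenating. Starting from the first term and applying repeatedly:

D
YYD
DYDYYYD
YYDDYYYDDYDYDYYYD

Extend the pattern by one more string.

φ(YYDDYYYDDYDYDYYYD) expands symbol-by-symbol to DY DY YYD YYD DY DY DY YYD YYD DY YYD DY YYD DY DY DY YYD; joining the 17 pieces gives the next term.

DYDYYYDYYDDYDYDYYYDYYDDYYYDDYYYDDYDYDYYYD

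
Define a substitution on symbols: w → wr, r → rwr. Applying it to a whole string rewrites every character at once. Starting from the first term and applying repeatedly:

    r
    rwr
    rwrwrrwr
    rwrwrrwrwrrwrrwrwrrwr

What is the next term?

Rewriting the 21 symbols of rwrwrrwrwrrwrrwrwrrwr one by one yields rwr wr rwr wr rwr rwr wr rwr wr rwr rwr wr rwr rwr wr rwr wr rwr rwr wr rwr; concatenated:

rwrwrrwrwrrwrrwrwrrwrwrrwrrwrwrrwrrwrwrrwrwrrwrrwrwrrwr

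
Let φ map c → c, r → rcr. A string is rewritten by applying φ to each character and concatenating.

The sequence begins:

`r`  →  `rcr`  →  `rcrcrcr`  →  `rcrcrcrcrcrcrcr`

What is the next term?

Rewriting the 15 symbols of rcrcrcrcrcrcrcr one by one yields rcr c rcr c rcr c rcr c rcr c rcr c rcr c rcr; concatenated:

rcrcrcrcrcrcrcrcrcrcrcrcrcrcrcr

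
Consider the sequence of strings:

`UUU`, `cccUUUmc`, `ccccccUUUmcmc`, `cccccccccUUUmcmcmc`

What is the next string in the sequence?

Each term wraps the previous one in ccc on the left and mc on the right.
So the next term is ccc·cccccccccUUUmcmcmc·mc.

ccccccccccccUUUmcmcmcmc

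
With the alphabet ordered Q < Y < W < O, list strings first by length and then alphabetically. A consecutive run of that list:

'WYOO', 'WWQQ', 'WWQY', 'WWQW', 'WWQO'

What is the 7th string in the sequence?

WWYY

Advancing 2 positions from WWQO through WWQO → WWYQ reaches term 7.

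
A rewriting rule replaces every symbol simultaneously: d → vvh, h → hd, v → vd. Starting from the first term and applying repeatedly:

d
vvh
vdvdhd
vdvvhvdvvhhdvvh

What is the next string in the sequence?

vdvvhvdvdhdvdvvhvdvdhdhdvvhvdvdhd

φ(vdvvhvdvvhhdvvh) expands symbol-by-symbol to vd vvh vd vd hd vd vvh vd vd hd hd vvh vd vd hd; joining the 15 pieces gives the next term.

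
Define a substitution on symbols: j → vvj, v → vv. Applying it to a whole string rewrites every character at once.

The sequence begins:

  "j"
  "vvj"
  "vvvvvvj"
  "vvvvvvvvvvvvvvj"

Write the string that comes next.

vvvvvvvvvvvvvvvvvvvvvvvvvvvvvvj

φ(vvvvvvvvvvvvvvj) expands symbol-by-symbol to vv vv vv vv vv vv vv vv vv vv vv vv vv vv vvj; joining the 15 pieces gives the next term.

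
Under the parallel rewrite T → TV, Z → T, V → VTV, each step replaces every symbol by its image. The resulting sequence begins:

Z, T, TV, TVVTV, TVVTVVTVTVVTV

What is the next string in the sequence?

TVVTVVTVTVVTVVTVTVVTVTVVTVVTVTVVTV

Replace each of the 13 characters of TVVTVVTVTVVTV in place — TV VTV VTV TV VTV VTV TV VTV TV VTV VTV TV VTV — and concatenate.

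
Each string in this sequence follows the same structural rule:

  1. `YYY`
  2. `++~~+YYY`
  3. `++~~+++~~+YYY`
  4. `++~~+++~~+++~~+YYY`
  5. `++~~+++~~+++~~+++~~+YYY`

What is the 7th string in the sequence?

Each term is the previous one with ++~~+ prepended.
From ++~~+++~~+++~~+++~~+YYY, 2 further steps: ++~~+++~~+++~~+++~~+YYY → ++~~+++~~+++~~+++~~+++~~+YYY → (answer).

++~~+++~~+++~~+++~~+++~~+++~~+YYY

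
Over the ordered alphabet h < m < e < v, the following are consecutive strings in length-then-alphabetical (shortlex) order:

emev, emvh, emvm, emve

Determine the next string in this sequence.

emvv

Find the rightmost character of emve below v, bump it to the next letter, and reset everything to its right to h.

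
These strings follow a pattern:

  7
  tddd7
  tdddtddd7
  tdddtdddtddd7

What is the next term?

tdddtdddtdddtddd7

The strings grow by a fixed prefix tddd each time.
So the next term is tddd·tdddtdddtddd7.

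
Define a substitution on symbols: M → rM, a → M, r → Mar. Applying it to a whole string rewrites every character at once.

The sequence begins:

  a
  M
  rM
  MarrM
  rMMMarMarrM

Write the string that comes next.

MarrMrMrMMMarrMMMarMarrM

Apply φ to rMMMarMarrM symbol by symbol: r→Mar, M→rM, M→rM, M→rM, a→M, r→Mar, M→rM, a→M, r→Mar, r→Mar, M→rM; joined: Mar rM rM rM M Mar rM M Mar Mar rM.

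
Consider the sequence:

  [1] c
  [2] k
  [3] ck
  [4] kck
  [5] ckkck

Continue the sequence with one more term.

kckckkck

Each term (from the third on) is the two preceding terms concatenated in order: term 3 = c·k = ck.
The next term joins kck and ckkck.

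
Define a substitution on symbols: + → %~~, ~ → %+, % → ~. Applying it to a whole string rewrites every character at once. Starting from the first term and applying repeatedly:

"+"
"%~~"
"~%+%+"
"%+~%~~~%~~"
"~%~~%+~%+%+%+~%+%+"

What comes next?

Rewriting the 18 symbols of ~%~~%+~%+%+%+~%+%+ one by one yields %+ ~ %+ %+ ~ %~~ %+ ~ %~~ ~ %~~ ~ %~~ %+ ~ %~~ ~ %~~; concatenated:

%+~%+%+~%~~%+~%~~~%~~~%~~%+~%~~~%~~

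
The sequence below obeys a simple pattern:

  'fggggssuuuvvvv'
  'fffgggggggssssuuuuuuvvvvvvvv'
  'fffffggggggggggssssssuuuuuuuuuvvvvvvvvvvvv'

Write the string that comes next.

fffffffgggggggggggggssssssssuuuuuuuuuuuuvvvvvvvvvvvvvvvv

Reading off run lengths: f runs 1, 3, 5; g runs 4, 7, 10; s runs 2, 4, 6; u runs 3, 6, 9; v runs 4, 8, 12 — each is linear in n (n = 1, 2, …).
For the next term, n = 4, so the run lengths are 7, 13, 8, 12, 16.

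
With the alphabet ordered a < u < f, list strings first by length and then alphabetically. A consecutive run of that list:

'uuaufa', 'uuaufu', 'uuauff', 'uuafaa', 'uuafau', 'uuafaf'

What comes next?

uuafua

The successor of uuafaf increments the rightmost position that isn't already f and resets every position after it to a.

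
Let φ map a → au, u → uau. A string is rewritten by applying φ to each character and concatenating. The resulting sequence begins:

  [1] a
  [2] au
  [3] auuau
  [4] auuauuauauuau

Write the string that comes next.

auuauuauauuauuauauuauauuauuauauuau

Replace each of the 13 characters of auuauuauauuau in place — au uau uau au uau uau au uau au uau uau au uau — and concatenate.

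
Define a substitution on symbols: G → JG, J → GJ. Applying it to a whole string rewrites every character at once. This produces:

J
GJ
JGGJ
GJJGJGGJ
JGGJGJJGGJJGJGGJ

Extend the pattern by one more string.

Applying the rule to each of the 16 symbols of JGGJGJJGGJJGJGGJ gives the pieces GJ JG JG GJ JG GJ GJ JG JG GJ GJ JG GJ JG JG GJ, which concatenate to the answer.

GJJGJGGJJGGJGJJGJGGJGJJGGJJGJGGJ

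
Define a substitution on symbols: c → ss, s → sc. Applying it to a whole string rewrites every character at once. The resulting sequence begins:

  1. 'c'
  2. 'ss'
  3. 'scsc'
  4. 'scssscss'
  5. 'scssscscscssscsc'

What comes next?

scssscscscssscssscssscscscssscss

Applying the rule to each of the 16 symbols of scssscscscssscsc gives the pieces sc ss sc sc sc ss sc ss sc ss sc sc sc ss sc ss, which concatenate to the answer.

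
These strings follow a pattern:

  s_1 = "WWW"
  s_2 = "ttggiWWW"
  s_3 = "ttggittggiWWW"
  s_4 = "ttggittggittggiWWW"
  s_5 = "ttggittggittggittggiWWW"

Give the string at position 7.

ttggittggittggittggittggittggiWWW

Every step adds ttggi at the front: s(k+1) = ttggi·s(k).
From ttggittggittggittggiWWW, 2 further steps: ttggittggittggittggiWWW → ttggittggittggittggittggiWWW → (answer).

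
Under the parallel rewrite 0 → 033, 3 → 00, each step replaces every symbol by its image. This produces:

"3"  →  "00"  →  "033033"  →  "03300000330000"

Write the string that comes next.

03300000330330330330330000033033033033

φ(03300000330000) expands symbol-by-symbol to 033 00 00 033 033 033 033 033 00 00 033 033 033 033; joining the 14 pieces gives the next term.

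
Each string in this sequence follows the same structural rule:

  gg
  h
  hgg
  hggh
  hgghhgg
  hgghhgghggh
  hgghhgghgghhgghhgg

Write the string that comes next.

hgghhgghgghhgghhgghgghhgghggh

From term 3 onward, concatenate the last term with the second-to-last: h·gg = hgg, hgg·h = hggh, …
So term 8 is hgghhgghgghhgghhgg·hgghhgghggh.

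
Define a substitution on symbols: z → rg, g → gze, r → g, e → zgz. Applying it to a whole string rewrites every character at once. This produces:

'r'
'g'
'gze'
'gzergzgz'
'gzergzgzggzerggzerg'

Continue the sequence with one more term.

Applying the rule to each of the 19 symbols of gzergzgzggzerggzerg gives the pieces gze rg zgz g gze rg gze rg gze gze rg zgz g gze gze rg zgz g gze, which concatenate to the answer.

gzergzgzggzerggzerggzegzergzgzggzegzergzgzggze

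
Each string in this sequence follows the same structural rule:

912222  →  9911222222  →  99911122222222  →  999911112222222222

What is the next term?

9999911111222222222222

Each string has the form 9^{n-1} 1^{n-1} 2^{2n}, where the shown terms are n = 2, 3, 4, 5.
For the next term, n = 6, so the run lengths are 5, 5, 12.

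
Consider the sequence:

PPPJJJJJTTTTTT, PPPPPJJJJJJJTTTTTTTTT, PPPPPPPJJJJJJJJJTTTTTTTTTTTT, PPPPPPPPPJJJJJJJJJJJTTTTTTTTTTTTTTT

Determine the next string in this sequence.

PPPPPPPPPPPJJJJJJJJJJJJJTTTTTTTTTTTTTTTTTT

Term n consists of 2n-1 P's, followed by 2n+1 J's, followed by 3n T's, where the shown terms are n = 2, 3, 4, 5.
At n = 6 the blocks have lengths 11, 13, 18.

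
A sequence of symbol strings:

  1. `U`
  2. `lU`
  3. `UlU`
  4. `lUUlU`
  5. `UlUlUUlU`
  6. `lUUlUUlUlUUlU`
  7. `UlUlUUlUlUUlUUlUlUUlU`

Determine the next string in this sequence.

lUUlUUlUlUUlUUlUlUUlUlUUlUUlUlUUlU

Each term (from the third on) is the two preceding terms concatenated in order: term 3 = U·lU = UlU.
The next term joins lUUlUUlUlUUlU and UlUlUUlUlUUlUUlUlUUlU.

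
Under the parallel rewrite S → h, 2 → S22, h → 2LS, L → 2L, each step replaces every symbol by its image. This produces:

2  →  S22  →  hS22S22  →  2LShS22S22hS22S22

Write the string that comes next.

Rewriting the 17 symbols of 2LShS22S22hS22S22 one by one yields S22 2L h 2LS h S22 S22 h S22 S22 2LS h S22 S22 h S22 S22; concatenated:

S222Lh2LShS22S22hS22S222LShS22S22hS22S22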